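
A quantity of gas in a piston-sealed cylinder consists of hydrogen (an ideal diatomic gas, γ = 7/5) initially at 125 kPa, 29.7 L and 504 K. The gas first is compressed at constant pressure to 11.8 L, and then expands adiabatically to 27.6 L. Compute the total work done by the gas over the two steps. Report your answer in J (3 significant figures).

Step 1 (isobaric): W = PΔV = (125 kPa)(11.8 − 29.7 L) = -2238 J.
After step 1: P = 125 kPa, V = 11.8 L, T = 200.2 K.
Step 2 (adiabatic): W = (P₁V₁ − P₂V₂)/(γ−1) = (1475 − 1050)/0.4 = 1063 J.
W_total = -2238 + 1063 = -1175 J.

W_total ≈ -1170 J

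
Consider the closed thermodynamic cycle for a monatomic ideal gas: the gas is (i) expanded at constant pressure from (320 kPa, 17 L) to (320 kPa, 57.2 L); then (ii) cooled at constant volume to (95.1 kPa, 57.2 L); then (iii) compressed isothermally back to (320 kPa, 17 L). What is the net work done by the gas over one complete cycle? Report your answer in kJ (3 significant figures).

W_net ≈ 6.26 kJ

Leg (i): W = PΔV = (320)(57.2 − 17) = 12864 J.
Leg (ii): W = 0.
Leg (iii): W = PᵢVᵢ ln(V_f/Vᵢ) = (5440) ln(17/57.2) = -6600 J.
W_net = 12864 − 6600 = 6264 J.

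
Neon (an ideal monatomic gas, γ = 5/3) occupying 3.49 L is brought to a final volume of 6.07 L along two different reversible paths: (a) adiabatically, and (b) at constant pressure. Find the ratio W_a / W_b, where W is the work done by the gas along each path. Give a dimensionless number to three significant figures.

Path (a) adiabatic: W = P₁V₁(1 − (V₁/V₂)^(γ−1))/(γ−1) → W_a/(P₁V₁) = 0.4628.
Path (b) isobaric: W = P₁(V₂ − V₁) → W_b/(P₁V₁) = 0.7393.
W_a / W_b = 0.4628 / 0.7393 = 0.6261.

W_a / W_b ≈ 0.626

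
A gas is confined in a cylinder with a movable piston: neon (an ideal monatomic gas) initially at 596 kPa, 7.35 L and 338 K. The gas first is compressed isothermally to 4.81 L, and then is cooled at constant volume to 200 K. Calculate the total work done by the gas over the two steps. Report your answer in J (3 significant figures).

Step 1 (isothermal): W = P₁V₁ ln(V₂/V₁) = (4381) ln(4.81/7.35) = -1857 J.
Step 2 (isochoric): W = 0 (constant volume).
W_total = -1857 + 0 = -1857 J.

W_total ≈ -1860 J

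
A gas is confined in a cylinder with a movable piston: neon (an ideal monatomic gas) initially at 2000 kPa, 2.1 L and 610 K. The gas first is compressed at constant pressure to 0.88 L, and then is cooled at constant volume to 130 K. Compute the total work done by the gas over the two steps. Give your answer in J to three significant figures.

Step 1 (isobaric): W = PΔV = (2000 kPa)(0.88 − 2.1 L) = -2440 J.
Step 2 (isochoric): W = 0 (constant volume).
W_total = -2440 + 0 = -2440 J.

W_total ≈ -2440 J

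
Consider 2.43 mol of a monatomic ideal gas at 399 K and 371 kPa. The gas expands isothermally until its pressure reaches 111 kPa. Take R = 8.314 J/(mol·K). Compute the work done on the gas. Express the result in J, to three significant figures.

W ≈ -9730 J

Isothermal process: W = nRT ln(V₂/V₁) = nRT ln(P₁/P₂).
W = (2.43)(8.314)(399) × ln(371/111)
  = 8061 × ln(3.342) = 8061 × 1.207
W_by_gas = 9727 J; work on gas = −W_by = -9727 J.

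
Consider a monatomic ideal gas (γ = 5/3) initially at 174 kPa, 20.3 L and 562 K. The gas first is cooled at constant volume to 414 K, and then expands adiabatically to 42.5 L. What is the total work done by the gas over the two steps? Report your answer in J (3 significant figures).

Step 1 (isochoric): W = 0 (constant volume).
After step 1: P = 128.2 kPa (V unchanged).
Step 2 (adiabatic): W = (P₁V₁ − P₂V₂)/(γ−1) = (2602 − 1590)/0.667 = 1518 J.
W_total = 0 + 1518 = 1518 J.

W_total ≈ 1520 J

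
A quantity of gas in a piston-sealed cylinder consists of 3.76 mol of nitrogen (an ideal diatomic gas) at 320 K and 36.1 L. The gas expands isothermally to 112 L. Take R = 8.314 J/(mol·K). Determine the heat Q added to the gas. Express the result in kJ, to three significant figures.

Q ≈ 11.3 kJ

Isothermal ⇒ ΔU = 0, so Q = W = nRT ln(V₂/V₁).
Q = (3.76)(8.314)(320) ln(112/36.1) = 10003 × 1.132 = 11326 J.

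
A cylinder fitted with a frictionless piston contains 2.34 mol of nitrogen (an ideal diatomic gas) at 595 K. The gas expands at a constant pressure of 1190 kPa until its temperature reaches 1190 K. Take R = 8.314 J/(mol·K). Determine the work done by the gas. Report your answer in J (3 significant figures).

Isobaric: W = P ΔV = nR ΔT.
W = (2.34)(8.314)(1190 − 595) = 11576 J.

W ≈ 11600 J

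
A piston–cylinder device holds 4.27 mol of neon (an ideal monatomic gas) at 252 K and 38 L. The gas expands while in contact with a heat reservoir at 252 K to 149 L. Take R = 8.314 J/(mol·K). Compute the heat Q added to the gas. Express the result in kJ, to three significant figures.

Q ≈ 12.2 kJ

Isothermal ⇒ ΔU = 0, so Q = W = nRT ln(V₂/V₁).
Q = (4.27)(8.314)(252) ln(149/38) = 8946 × 1.366 = 12224 J.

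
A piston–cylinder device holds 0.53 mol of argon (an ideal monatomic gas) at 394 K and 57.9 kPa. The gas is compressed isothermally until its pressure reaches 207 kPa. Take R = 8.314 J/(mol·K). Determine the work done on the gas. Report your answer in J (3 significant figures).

W ≈ 2210 J

Isothermal process: W = nRT ln(V₂/V₁) = nRT ln(P₁/P₂).
W = (0.53)(8.314)(394) × ln(57.9/207)
  = 1736 × ln(0.2797) = 1736 × -1.274
W_by_gas = -2212 J; work on gas = −W_by = 2212 J.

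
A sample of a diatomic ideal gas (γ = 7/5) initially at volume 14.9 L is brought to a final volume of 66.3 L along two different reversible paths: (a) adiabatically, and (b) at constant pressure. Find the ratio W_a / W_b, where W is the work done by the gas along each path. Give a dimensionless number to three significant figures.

W_a / W_b ≈ 0.326

Path (a) adiabatic: W = P₁V₁(1 − (V₁/V₂)^(γ−1))/(γ−1) → W_a/(P₁V₁) = 1.124.
Path (b) isobaric: W = P₁(V₂ − V₁) → W_b/(P₁V₁) = 3.45.
W_a / W_b = 1.124 / 3.45 = 0.3258.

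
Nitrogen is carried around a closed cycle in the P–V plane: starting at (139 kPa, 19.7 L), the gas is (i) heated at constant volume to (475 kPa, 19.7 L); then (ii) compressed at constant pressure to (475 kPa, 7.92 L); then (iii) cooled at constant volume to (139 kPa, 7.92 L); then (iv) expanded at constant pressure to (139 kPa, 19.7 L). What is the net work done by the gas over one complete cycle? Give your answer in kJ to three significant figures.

Constant-volume legs do no work.
W(ii) = (475)(7.92 − 19.7) = -5596 J; W(iv) = (139)(19.7 − 7.92) = 1637 J.
W_net = -5596 + 1637 = -3958 J (the counter-clockwise enclosed area).

W_net ≈ -3.96 kJ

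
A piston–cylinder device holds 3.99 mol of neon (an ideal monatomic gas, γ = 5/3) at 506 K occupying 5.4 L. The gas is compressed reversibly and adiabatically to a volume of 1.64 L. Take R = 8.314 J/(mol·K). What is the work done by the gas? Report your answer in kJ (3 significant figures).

W ≈ -30.5 kJ

Adiabatic: TV^(γ−1) = const with γ = 5/3.
T₂ = T₁ (V₁/V₂)^(γ−1) = 506 × (5.4/1.64)^0.667 = 506 × 2.213 = 1120 K.
W_by = nCᵥ(T₁ − T₂) = (3.99)(12.47)(506 − 1120) = -30548 J.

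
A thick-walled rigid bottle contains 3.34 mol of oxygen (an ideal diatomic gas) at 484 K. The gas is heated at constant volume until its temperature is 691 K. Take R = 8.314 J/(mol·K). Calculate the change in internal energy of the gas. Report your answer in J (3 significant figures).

Constant volume ⇒ W = 0, so Q = ΔU = nCᵥΔT with Cᵥ = 5R/2 = 20.79 J/(mol·K).
ΔU = (3.34)(20.79)(691 − 484) = 14370 J.

ΔU ≈ 14400 J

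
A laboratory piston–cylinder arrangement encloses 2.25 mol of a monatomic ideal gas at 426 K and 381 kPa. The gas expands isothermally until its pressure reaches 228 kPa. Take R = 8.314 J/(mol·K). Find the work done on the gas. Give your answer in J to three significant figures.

W ≈ -4090 J

Isothermal process: W = nRT ln(V₂/V₁) = nRT ln(P₁/P₂).
W = (2.25)(8.314)(426) × ln(381/228)
  = 7969 × ln(1.671) = 7969 × 0.5135
W_by_gas = 4092 J; work on gas = −W_by = -4092 J.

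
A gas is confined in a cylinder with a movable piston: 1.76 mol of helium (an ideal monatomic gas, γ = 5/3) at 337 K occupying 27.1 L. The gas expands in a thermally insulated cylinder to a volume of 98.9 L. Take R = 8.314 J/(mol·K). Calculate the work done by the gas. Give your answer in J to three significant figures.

Adiabatic: TV^(γ−1) = const with γ = 5/3.
T₂ = T₁ (V₁/V₂)^(γ−1) = 337 × (27.1/98.9)^0.667 = 337 × 0.4219 = 142.2 K.
W_by = nCᵥ(T₁ − T₂) = (1.76)(12.47)(337 − 142.2) = 4276 J.

W ≈ 4280 J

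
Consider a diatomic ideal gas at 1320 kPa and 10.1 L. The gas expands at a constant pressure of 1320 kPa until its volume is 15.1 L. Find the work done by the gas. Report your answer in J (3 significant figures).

Isobaric: W = P ΔV.
W = (1320 kPa)(15.1 − 10.1 L) = (1320)(5) = 6600 J.

W ≈ 6600 J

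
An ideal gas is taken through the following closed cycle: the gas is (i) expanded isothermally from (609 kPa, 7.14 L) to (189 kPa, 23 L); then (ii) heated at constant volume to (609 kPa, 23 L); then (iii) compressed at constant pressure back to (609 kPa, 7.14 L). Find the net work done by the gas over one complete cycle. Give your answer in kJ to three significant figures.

Leg (i): W = PᵢVᵢ ln(V_f/Vᵢ) = (4348) ln(23/7.14) = 5087 J.
Leg (ii): W = 0.
Leg (iii): W = PΔV = (609)(7.14 − 23) = -9659 J.
W_net = 5087 − 9659 = -4572 J.

W_net ≈ -4.57 kJ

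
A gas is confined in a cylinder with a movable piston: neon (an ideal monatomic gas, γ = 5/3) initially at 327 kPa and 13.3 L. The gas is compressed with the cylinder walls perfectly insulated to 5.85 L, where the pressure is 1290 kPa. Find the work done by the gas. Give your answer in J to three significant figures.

W ≈ -4800 J

Adiabatic: W = (P₁V₁ − P₂V₂)/(γ − 1) with γ = 5/3.
P₁V₁ = 4349 J, P₂V₂ = 7546 J.
W = (4349 − 7546) / 0.6667 = -4796 J.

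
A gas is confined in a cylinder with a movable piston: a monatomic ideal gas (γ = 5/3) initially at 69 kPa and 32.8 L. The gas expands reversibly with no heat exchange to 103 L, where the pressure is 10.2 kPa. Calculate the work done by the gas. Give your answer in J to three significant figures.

Adiabatic: W = (P₁V₁ − P₂V₂)/(γ − 1) with γ = 5/3.
P₁V₁ = 2263 J, P₂V₂ = 1051 J.
W = (2263 − 1051) / 0.6667 = 1819 J.

W ≈ 1820 J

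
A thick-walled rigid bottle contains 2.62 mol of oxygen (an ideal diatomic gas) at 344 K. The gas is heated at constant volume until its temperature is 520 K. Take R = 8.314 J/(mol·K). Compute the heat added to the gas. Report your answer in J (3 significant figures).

Q ≈ 9580 J

Constant volume ⇒ W = 0, so Q = ΔU = nCᵥΔT with Cᵥ = 5R/2 = 20.79 J/(mol·K).
ΔU = (2.62)(20.79)(520 − 344) = 9584 J.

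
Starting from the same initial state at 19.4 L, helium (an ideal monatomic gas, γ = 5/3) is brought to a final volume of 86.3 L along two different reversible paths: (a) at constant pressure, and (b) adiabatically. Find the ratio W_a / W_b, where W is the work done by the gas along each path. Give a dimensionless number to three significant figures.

W_a / W_b ≈ 3.65

Path (a) isobaric: W = P₁(V₂ − V₁) → W_a/(P₁V₁) = 3.448.
Path (b) adiabatic: W = P₁V₁(1 − (V₁/V₂)^(γ−1))/(γ−1) → W_b/(P₁V₁) = 0.9454.
W_a / W_b = 3.448 / 0.9454 = 3.647.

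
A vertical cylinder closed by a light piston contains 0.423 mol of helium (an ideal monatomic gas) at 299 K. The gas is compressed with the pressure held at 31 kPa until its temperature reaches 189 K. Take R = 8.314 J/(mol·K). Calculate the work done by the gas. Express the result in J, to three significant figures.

W ≈ -387 J

Isobaric: W = P ΔV = nR ΔT.
W = (0.423)(8.314)(189 − 299) = -386.9 J.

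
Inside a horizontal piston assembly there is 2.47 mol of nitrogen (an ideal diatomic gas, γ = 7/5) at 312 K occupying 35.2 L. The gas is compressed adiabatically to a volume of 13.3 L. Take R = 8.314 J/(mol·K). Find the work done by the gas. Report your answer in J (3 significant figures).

Adiabatic: TV^(γ−1) = const with γ = 7/5.
T₂ = T₁ (V₁/V₂)^(γ−1) = 312 × (35.2/13.3)^0.4 = 312 × 1.476 = 460.5 K.
W_by = nCᵥ(T₁ − T₂) = (2.47)(20.79)(312 − 460.5) = -7624 J.

W ≈ -7620 J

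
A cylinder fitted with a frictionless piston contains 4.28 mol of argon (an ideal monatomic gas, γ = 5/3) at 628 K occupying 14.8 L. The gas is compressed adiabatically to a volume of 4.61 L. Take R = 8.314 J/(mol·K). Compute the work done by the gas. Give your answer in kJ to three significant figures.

Adiabatic: TV^(γ−1) = const with γ = 5/3.
T₂ = T₁ (V₁/V₂)^(γ−1) = 628 × (14.8/4.61)^0.667 = 628 × 2.176 = 1367 K.
W_by = nCᵥ(T₁ − T₂) = (4.28)(12.47)(628 − 1367) = -39428 J.

W ≈ -39.4 kJ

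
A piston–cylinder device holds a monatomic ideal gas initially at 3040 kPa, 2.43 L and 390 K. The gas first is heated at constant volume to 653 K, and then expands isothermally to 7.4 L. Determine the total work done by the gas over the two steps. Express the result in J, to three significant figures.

Step 1 (isochoric): W = 0 (constant volume).
After step 1: P = 5090 kPa (V unchanged).
Step 2 (isothermal): W = P₁V₁ ln(V₂/V₁) = (12369) ln(7.4/2.43) = 13774 J.
W_total = 0 + 13774 = 13774 J.

W_total ≈ 13800 J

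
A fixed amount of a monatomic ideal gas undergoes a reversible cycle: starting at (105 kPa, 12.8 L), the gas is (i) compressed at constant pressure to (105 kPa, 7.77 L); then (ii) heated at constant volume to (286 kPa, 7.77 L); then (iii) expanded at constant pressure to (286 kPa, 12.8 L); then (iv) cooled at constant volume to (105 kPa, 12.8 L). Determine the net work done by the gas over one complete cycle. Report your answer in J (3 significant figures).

Constant-volume legs do no work.
W(i) = (105)(7.77 − 12.8) = -528.2 J; W(iii) = (286)(12.8 − 7.77) = 1439 J.
W_net = -528.2 + 1439 = 910.4 J (the clockwise enclosed area).

W_net ≈ 910 J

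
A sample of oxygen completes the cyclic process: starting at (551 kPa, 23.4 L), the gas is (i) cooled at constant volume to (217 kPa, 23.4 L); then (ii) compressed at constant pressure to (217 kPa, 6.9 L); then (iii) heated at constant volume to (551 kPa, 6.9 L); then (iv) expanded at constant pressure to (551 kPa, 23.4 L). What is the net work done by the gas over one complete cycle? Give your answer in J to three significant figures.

W_net ≈ 5510 J

Constant-volume legs do no work.
W(ii) = (217)(6.9 − 23.4) = -3580 J; W(iv) = (551)(23.4 − 6.9) = 9092 J.
W_net = -3580 + 9092 = 5511 J (the clockwise enclosed area).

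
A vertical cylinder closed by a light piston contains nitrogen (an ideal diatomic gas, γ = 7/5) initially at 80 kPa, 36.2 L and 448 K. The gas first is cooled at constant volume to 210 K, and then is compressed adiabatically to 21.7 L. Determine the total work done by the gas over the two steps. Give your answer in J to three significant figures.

W_total ≈ -771 J

Step 1 (isochoric): W = 0 (constant volume).
After step 1: P = 37.5 kPa (V unchanged).
Step 2 (adiabatic): W = (P₁V₁ − P₂V₂)/(γ−1) = (1358 − 1666)/0.4 = -770.9 J.
W_total = 0 − 770.9 = -770.9 J.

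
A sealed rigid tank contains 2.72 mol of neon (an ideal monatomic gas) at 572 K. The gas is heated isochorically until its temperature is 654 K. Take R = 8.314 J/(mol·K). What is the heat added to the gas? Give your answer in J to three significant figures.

Constant volume ⇒ W = 0, so Q = ΔU = nCᵥΔT with Cᵥ = 3R/2 = 12.47 J/(mol·K).
ΔU = (2.72)(12.47)(654 − 572) = 2782 J.

Q ≈ 2780 J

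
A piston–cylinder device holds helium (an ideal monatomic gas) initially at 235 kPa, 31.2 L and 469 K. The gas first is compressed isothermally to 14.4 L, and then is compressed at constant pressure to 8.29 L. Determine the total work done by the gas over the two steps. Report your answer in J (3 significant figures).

Step 1 (isothermal): W = P₁V₁ ln(V₂/V₁) = (7332) ln(14.4/31.2) = -5669 J.
After step 1: P = 509.2 kPa, V = 14.4 L, T = 469 K.
Step 2 (isobaric): W = PΔV = (509.2 kPa)(8.29 − 14.4 L) = -3111 J.
W_total = -5669 − 3111 = -8780 J.

W_total ≈ -8780 J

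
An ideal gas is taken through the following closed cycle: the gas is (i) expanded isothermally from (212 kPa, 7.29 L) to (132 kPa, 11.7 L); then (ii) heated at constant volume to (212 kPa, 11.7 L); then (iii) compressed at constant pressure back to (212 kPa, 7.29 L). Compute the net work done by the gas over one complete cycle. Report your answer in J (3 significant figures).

Leg (i): W = PᵢVᵢ ln(V_f/Vᵢ) = (1545) ln(11.7/7.29) = 731.1 J.
Leg (ii): W = 0.
Leg (iii): W = PΔV = (212)(7.29 − 11.7) = -934.9 J.
W_net = 731.1 − 934.9 = -203.8 J.

W_net ≈ -204 J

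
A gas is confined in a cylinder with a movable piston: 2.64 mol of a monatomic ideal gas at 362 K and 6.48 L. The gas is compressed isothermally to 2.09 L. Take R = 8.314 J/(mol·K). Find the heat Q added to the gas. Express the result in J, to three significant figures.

Isothermal ⇒ ΔU = 0, so Q = W = nRT ln(V₂/V₁).
Q = (2.64)(8.314)(362) ln(2.09/6.48) = 7946 × -1.132 = -8991 J.

Q ≈ -8990 J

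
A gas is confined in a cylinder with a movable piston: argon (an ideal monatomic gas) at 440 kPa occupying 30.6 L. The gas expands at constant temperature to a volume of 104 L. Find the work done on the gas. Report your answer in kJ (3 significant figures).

Isothermal: W = nRT ln(V₂/V₁) = P₁V₁ ln(V₂/V₁).
P₁V₁ = (440 kPa)(30.6 L) = 13464 J.
W = 13464 × ln(104/30.6) = 13464 × 1.223
W_by_gas = 16472 J; work on gas = −W_by = -16472 J.

W ≈ -16.5 kJ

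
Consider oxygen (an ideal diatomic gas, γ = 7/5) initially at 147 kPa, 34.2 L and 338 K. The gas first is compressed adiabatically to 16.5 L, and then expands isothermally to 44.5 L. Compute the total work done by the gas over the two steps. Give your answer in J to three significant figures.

Step 1 (adiabatic): W = (P₁V₁ − P₂V₂)/(γ−1) = (5027 − 6729)/0.4 = -4254 J.
After step 1: P = 407.8 kPa, V = 16.5 L, T = 452.4 K.
Step 2 (isothermal): W = P₁V₁ ln(V₂/V₁) = (6729) ln(44.5/16.5) = 6676 J.
W_total = -4254 + 6676 = 2422 J.

W_total ≈ 2420 J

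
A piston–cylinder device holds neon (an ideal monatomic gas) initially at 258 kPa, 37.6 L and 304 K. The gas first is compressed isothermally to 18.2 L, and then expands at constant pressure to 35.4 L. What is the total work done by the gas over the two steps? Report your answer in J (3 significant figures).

Step 1 (isothermal): W = P₁V₁ ln(V₂/V₁) = (9701) ln(18.2/37.6) = -7039 J.
After step 1: P = 533 kPa, V = 18.2 L, T = 304 K.
Step 2 (isobaric): W = PΔV = (533 kPa)(35.4 − 18.2 L) = 9168 J.
W_total = -7039 + 9168 = 2129 J.

W_total ≈ 2130 J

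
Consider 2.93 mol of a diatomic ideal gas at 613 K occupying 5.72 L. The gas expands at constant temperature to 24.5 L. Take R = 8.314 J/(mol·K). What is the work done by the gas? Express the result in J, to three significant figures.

W ≈ 21700 J

Isothermal: W = nRT ln(V₂/V₁).
W = (2.93)(8.314)(613) × ln(24.5/5.72)
  = 14933 × 1.455
W_by_gas = 21723 J.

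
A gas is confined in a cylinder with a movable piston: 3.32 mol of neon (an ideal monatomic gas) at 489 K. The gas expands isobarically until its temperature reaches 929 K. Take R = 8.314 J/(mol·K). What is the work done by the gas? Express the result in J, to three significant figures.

Isobaric: W = P ΔV = nR ΔT.
W = (3.32)(8.314)(929 − 489) = 12145 J.

W ≈ 12100 J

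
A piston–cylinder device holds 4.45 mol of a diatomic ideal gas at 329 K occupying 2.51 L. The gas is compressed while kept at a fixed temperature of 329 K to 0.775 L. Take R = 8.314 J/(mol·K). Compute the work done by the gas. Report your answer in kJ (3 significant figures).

W ≈ -14.3 kJ

Isothermal: W = nRT ln(V₂/V₁).
W = (4.45)(8.314)(329) × ln(0.775/2.51)
  = 12172 × -1.175
W_by_gas = -14304 J.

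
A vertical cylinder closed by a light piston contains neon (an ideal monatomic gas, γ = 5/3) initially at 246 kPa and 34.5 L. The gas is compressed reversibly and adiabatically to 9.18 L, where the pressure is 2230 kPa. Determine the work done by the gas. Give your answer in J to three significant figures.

Adiabatic: W = (P₁V₁ − P₂V₂)/(γ − 1) with γ = 5/3.
P₁V₁ = 8487 J, P₂V₂ = 20471 J.
W = (8487 − 20471) / 0.6667 = -17977 J.

W ≈ -18000 J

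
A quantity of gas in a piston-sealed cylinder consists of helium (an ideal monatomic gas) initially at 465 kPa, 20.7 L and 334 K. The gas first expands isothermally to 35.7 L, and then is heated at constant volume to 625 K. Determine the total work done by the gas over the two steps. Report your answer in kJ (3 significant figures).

Step 1 (isothermal): W = P₁V₁ ln(V₂/V₁) = (9626) ln(35.7/20.7) = 5246 J.
Step 2 (isochoric): W = 0 (constant volume).
W_total = 5246 + 0 = 5246 J.

W_total ≈ 5.25 kJ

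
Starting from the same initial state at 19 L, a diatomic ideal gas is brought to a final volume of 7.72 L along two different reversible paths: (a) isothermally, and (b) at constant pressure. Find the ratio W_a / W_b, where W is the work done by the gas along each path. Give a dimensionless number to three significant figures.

W_a / W_b ≈ 1.52

Path (a) isothermal: W = P₁V₁ ln(V₂/V₁) → W_a/(P₁V₁) = -0.9006.
Path (b) isobaric: W = P₁(V₂ − V₁) → W_b/(P₁V₁) = -0.5937.
W_a / W_b = -0.9006 / -0.5937 = 1.517.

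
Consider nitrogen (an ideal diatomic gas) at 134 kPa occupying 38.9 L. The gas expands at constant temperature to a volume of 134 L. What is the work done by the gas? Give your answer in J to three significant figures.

W ≈ 6450 J

Isothermal: W = nRT ln(V₂/V₁) = P₁V₁ ln(V₂/V₁).
P₁V₁ = (134 kPa)(38.9 L) = 5213 J.
W = 5213 × ln(134/38.9) = 5213 × 1.237
W_by_gas = 6447 J.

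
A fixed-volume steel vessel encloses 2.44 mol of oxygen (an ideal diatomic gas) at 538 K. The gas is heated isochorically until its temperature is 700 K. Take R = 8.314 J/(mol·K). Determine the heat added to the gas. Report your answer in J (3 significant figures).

Q ≈ 8220 J

Constant volume ⇒ W = 0, so Q = ΔU = nCᵥΔT with Cᵥ = 5R/2 = 20.79 J/(mol·K).
ΔU = (2.44)(20.79)(700 − 538) = 8216 J.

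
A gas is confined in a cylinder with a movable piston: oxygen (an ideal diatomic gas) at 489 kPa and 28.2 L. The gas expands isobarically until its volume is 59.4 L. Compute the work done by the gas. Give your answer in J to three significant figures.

W ≈ 15300 J

Isobaric: W = P ΔV.
W = (489 kPa)(59.4 − 28.2 L) = (489)(31.2) = 15257 J.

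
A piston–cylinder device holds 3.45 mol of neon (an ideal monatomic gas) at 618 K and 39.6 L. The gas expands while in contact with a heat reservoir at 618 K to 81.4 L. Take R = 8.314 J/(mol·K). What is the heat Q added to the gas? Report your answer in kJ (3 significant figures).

Isothermal ⇒ ΔU = 0, so Q = W = nRT ln(V₂/V₁).
Q = (3.45)(8.314)(618) ln(81.4/39.6) = 17726 × 0.7205 = 12773 J.

Q ≈ 12.8 kJ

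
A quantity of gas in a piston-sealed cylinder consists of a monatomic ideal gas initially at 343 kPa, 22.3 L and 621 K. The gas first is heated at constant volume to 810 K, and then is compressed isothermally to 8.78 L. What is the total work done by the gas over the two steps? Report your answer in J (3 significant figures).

Step 1 (isochoric): W = 0 (constant volume).
After step 1: P = 447.4 kPa (V unchanged).
Step 2 (isothermal): W = P₁V₁ ln(V₂/V₁) = (9977) ln(8.78/22.3) = -9300 J.
W_total = 0 − 9300 = -9300 J.

W_total ≈ -9300 J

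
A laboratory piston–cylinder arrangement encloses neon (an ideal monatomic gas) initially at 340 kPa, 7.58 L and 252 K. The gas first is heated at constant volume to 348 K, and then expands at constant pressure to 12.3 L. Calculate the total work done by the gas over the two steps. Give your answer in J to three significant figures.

W_total ≈ 2220 J

Step 1 (isochoric): W = 0 (constant volume).
After step 1: P = 469.5 kPa (V unchanged).
Step 2 (isobaric): W = PΔV = (469.5 kPa)(12.3 − 7.58 L) = 2216 J.
W_total = 0 + 2216 = 2216 J.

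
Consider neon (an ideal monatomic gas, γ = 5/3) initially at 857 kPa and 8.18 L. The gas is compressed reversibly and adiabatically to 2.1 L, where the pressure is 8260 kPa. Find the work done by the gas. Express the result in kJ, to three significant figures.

W ≈ -15.5 kJ

Adiabatic: W = (P₁V₁ − P₂V₂)/(γ − 1) with γ = 5/3.
P₁V₁ = 7010 J, P₂V₂ = 17346 J.
W = (7010 − 17346) / 0.6667 = -15504 J.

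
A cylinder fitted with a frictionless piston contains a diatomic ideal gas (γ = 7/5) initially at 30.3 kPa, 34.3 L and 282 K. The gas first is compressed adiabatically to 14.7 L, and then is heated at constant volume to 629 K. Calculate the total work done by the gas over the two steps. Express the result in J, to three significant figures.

W_total ≈ -1050 J

Step 1 (adiabatic): W = (P₁V₁ − P₂V₂)/(γ−1) = (1039 − 1459)/0.4 = -1048 J.
Step 2 (isochoric): W = 0 (constant volume).
W_total = -1048 + 0 = -1048 J.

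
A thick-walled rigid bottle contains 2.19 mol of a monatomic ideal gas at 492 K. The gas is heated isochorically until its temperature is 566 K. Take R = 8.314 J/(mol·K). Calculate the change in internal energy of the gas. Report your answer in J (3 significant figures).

Constant volume ⇒ W = 0, so Q = ΔU = nCᵥΔT with Cᵥ = 3R/2 = 12.47 J/(mol·K).
ΔU = (2.19)(12.47)(566 − 492) = 2021 J.

ΔU ≈ 2020 J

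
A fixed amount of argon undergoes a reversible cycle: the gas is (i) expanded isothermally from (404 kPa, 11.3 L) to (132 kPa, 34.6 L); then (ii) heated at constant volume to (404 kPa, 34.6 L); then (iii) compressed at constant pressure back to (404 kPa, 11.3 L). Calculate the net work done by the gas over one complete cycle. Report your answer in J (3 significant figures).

Leg (i): W = PᵢVᵢ ln(V_f/Vᵢ) = (4565) ln(34.6/11.3) = 5109 J.
Leg (ii): W = 0.
Leg (iii): W = PΔV = (404)(11.3 − 34.6) = -9413 J.
W_net = 5109 − 9413 = -4305 J.

W_net ≈ -4300 J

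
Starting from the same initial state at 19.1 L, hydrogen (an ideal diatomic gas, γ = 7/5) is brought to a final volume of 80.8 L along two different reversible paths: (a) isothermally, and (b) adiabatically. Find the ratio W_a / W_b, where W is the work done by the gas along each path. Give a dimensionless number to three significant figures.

Path (a) isothermal: W = P₁V₁ ln(V₂/V₁) → W_a/(P₁V₁) = 1.442.
Path (b) adiabatic: W = P₁V₁(1 − (V₁/V₂)^(γ−1))/(γ−1) → W_b/(P₁V₁) = 1.096.
W_a / W_b = 1.442 / 1.096 = 1.316.

W_a / W_b ≈ 1.32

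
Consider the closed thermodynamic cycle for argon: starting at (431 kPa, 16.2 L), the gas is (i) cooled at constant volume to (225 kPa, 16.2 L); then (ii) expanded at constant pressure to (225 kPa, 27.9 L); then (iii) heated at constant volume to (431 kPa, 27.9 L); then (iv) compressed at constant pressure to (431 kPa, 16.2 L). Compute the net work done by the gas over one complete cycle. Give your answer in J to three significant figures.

Constant-volume legs do no work.
W(ii) = (225)(27.9 − 16.2) = 2632 J; W(iv) = (431)(16.2 − 27.9) = -5043 J.
W_net = 2632 − 5043 = -2410 J (the counter-clockwise enclosed area).

W_net ≈ -2410 J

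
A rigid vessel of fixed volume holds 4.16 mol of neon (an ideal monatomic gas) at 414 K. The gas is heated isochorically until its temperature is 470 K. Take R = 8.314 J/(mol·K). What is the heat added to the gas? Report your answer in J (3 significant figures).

Q ≈ 2910 J

Constant volume ⇒ W = 0, so Q = ΔU = nCᵥΔT with Cᵥ = 3R/2 = 12.47 J/(mol·K).
ΔU = (4.16)(12.47)(470 − 414) = 2905 J.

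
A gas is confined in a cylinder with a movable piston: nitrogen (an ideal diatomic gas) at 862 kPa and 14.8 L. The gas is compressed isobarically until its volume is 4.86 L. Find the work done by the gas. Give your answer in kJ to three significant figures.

Isobaric: W = P ΔV.
W = (862 kPa)(4.86 − 14.8 L) = (862)(-9.94) = -8568 J.

W ≈ -8.57 kJ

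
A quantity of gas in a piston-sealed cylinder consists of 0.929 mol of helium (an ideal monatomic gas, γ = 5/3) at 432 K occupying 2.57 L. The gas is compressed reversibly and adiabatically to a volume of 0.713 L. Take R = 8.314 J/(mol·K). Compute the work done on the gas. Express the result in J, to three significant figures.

W ≈ 6760 J

Adiabatic: TV^(γ−1) = const with γ = 5/3.
T₂ = T₁ (V₁/V₂)^(γ−1) = 432 × (2.57/0.713)^0.667 = 432 × 2.351 = 1016 K.
W_by = nCᵥ(T₁ − T₂) = (0.929)(12.47)(432 − 1016) = -6761 J.
Work on gas = −W_by = 6761 J.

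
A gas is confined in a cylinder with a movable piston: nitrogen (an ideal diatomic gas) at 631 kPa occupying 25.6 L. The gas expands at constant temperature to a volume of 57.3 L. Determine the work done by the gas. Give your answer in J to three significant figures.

Isothermal: W = nRT ln(V₂/V₁) = P₁V₁ ln(V₂/V₁).
P₁V₁ = (631 kPa)(25.6 L) = 16154 J.
W = 16154 × ln(57.3/25.6) = 16154 × 0.8057
W_by_gas = 13015 J.

W ≈ 13000 J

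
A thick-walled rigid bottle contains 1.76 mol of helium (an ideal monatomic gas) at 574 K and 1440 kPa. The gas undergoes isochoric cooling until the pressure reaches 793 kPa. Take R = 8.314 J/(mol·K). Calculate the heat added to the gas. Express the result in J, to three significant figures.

Constant volume ⇒ W = 0, so Q = ΔU = nCᵥΔT with Cᵥ = 3R/2 = 12.47 J/(mol·K).
At constant V, T₂/T₁ = P₂/P₁ ⇒ ΔT = T₁(P₂/P₁ − 1) = 574·(793/1440 − 1) = -257.9 K.
ΔU = (1.76)(12.47)(-257.9) = -5661 J.

Q ≈ -5660 J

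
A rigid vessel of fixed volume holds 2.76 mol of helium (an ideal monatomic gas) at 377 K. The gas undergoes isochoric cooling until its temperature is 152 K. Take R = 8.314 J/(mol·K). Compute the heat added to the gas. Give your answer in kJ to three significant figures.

Q ≈ -7.74 kJ

Constant volume ⇒ W = 0, so Q = ΔU = nCᵥΔT with Cᵥ = 3R/2 = 12.47 J/(mol·K).
ΔU = (2.76)(12.47)(152 − 377) = -7744 J.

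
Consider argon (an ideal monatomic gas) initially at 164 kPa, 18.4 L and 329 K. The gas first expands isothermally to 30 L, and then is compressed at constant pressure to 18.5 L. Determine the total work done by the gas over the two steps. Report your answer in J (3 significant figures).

Step 1 (isothermal): W = P₁V₁ ln(V₂/V₁) = (3018) ln(30/18.4) = 1475 J.
After step 1: P = 100.6 kPa, V = 30 L, T = 329 K.
Step 2 (isobaric): W = PΔV = (100.6 kPa)(18.5 − 30 L) = -1157 J.
W_total = 1475 − 1157 = 318.4 J.

W_total ≈ 318 J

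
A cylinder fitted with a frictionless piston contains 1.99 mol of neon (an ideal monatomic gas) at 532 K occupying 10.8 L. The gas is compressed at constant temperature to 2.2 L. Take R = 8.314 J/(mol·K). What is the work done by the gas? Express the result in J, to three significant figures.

Isothermal: W = nRT ln(V₂/V₁).
W = (1.99)(8.314)(532) × ln(2.2/10.8)
  = 8802 × -1.591
W_by_gas = -14005 J.

W ≈ -14000 J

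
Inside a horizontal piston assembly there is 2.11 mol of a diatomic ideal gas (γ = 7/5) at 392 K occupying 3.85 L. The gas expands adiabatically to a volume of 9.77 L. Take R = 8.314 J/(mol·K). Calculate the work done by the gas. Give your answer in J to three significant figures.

Adiabatic: TV^(γ−1) = const with γ = 7/5.
T₂ = T₁ (V₁/V₂)^(γ−1) = 392 × (3.85/9.77)^0.4 = 392 × 0.689 = 270.1 K.
W_by = nCᵥ(T₁ − T₂) = (2.11)(20.79)(392 − 270.1) = 5346 J.

W ≈ 5350 J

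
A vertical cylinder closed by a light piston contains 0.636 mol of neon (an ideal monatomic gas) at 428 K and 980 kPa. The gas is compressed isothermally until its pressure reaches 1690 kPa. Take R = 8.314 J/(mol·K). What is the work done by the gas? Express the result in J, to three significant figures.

Isothermal process: W = nRT ln(V₂/V₁) = nRT ln(P₁/P₂).
W = (0.636)(8.314)(428) × ln(980/1690)
  = 2263 × ln(0.5799) = 2263 × -0.5449
W_by_gas = -1233 J.

W ≈ -1230 J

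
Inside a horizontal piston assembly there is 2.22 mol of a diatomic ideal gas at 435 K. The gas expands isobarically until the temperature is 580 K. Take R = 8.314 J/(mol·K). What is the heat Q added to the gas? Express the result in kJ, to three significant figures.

Q ≈ 9.37 kJ

Isobaric: W = nRΔT = (2.22)(8.314)(145) = 2676 J.
ΔU = nCᵥΔT with Cᵥ = 5R/2: ΔU = (2.22)(20.79)(145) = 6691 J.
Q = ΔU + W = 6691 + 2676 = 9367 J.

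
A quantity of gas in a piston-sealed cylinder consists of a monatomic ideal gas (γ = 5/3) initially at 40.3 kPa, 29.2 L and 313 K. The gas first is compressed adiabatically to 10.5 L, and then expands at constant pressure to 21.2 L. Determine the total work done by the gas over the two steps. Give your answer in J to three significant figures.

Step 1 (adiabatic): W = (P₁V₁ − P₂V₂)/(γ−1) = (1177 − 2327)/0.667 = -1726 J.
After step 1: P = 221.6 kPa, V = 10.5 L, T = 619 K.
Step 2 (isobaric): W = PΔV = (221.6 kPa)(21.2 − 10.5 L) = 2371 J.
W_total = -1726 + 2371 = 645.9 J.

W_total ≈ 646 J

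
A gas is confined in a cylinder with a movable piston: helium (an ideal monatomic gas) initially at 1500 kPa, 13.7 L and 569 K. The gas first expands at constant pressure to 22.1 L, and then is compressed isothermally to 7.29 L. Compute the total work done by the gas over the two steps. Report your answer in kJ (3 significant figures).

Step 1 (isobaric): W = PΔV = (1500 kPa)(22.1 − 13.7 L) = 12600 J.
After step 1: P = 1500 kPa, V = 22.1 L, T = 917.9 K.
Step 2 (isothermal): W = P₁V₁ ln(V₂/V₁) = (33150) ln(7.29/22.1) = -36766 J.
W_total = 12600 − 36766 = -24166 J.

W_total ≈ -24.2 kJ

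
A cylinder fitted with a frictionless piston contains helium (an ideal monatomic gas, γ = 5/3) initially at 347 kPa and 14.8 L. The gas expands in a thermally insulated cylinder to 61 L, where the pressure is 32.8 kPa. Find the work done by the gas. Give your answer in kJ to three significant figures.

Adiabatic: W = (P₁V₁ − P₂V₂)/(γ − 1) with γ = 5/3.
P₁V₁ = 5136 J, P₂V₂ = 2001 J.
W = (5136 − 2001) / 0.6667 = 4702 J.

W ≈ 4.70 kJ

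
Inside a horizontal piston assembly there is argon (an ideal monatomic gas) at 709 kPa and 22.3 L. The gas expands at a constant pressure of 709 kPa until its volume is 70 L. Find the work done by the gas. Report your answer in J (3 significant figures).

W ≈ 33800 J

Isobaric: W = P ΔV.
W = (709 kPa)(70 − 22.3 L) = (709)(47.7) = 33819 J.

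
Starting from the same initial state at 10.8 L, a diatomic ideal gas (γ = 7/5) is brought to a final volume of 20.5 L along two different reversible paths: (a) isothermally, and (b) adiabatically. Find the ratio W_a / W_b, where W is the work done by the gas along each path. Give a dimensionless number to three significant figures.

W_a / W_b ≈ 1.13

Path (a) isothermal: W = P₁V₁ ln(V₂/V₁) → W_a/(P₁V₁) = 0.6409.
Path (b) adiabatic: W = P₁V₁(1 − (V₁/V₂)^(γ−1))/(γ−1) → W_b/(P₁V₁) = 0.5653.
W_a / W_b = 0.6409 / 0.5653 = 1.134.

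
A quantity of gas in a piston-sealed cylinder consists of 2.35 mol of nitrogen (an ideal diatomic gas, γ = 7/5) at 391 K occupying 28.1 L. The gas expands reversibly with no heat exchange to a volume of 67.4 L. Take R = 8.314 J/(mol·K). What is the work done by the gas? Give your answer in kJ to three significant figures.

W ≈ 5.64 kJ

Adiabatic: TV^(γ−1) = const with γ = 7/5.
T₂ = T₁ (V₁/V₂)^(γ−1) = 391 × (28.1/67.4)^0.4 = 391 × 0.7047 = 275.5 K.
W_by = nCᵥ(T₁ − T₂) = (2.35)(20.79)(391 − 275.5) = 5639 J.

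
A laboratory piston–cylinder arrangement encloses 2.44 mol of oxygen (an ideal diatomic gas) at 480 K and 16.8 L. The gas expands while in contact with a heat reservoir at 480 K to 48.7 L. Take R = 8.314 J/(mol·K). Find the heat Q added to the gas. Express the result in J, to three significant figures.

Q ≈ 10400 J

Isothermal ⇒ ΔU = 0, so Q = W = nRT ln(V₂/V₁).
Q = (2.44)(8.314)(480) ln(48.7/16.8) = 9737 × 1.064 = 10363 J.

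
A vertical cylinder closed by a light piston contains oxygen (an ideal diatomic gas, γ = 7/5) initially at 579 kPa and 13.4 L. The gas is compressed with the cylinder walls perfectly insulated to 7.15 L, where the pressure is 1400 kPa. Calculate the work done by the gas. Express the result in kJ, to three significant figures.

Adiabatic: W = (P₁V₁ − P₂V₂)/(γ − 1) with γ = 7/5.
P₁V₁ = 7759 J, P₂V₂ = 10010 J.
W = (7759 − 10010) / 0.4 = -5628 J.

W ≈ -5.63 kJ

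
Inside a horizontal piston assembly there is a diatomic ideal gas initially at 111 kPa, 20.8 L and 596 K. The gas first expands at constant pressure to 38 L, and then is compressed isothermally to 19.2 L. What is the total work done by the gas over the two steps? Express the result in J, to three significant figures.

W_total ≈ -970 J

Step 1 (isobaric): W = PΔV = (111 kPa)(38 − 20.8 L) = 1909 J.
After step 1: P = 111 kPa, V = 38 L, T = 1089 K.
Step 2 (isothermal): W = P₁V₁ ln(V₂/V₁) = (4218) ln(19.2/38) = -2880 J.
W_total = 1909 − 2880 = -970.3 J.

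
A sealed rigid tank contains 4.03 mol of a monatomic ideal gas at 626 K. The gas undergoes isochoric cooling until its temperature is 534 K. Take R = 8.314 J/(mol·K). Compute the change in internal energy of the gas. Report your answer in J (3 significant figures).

ΔU ≈ -4620 J

Constant volume ⇒ W = 0, so Q = ΔU = nCᵥΔT with Cᵥ = 3R/2 = 12.47 J/(mol·K).
ΔU = (4.03)(12.47)(534 − 626) = -4624 J.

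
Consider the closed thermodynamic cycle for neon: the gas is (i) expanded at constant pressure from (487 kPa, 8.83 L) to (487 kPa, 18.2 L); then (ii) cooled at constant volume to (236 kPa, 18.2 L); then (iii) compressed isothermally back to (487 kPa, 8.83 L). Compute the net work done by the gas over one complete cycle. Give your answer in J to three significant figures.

W_net ≈ 1460 J

Leg (i): W = PΔV = (487)(18.2 − 8.83) = 4563 J.
Leg (ii): W = 0.
Leg (iii): W = PᵢVᵢ ln(V_f/Vᵢ) = (4295) ln(8.83/18.2) = -3107 J.
W_net = 4563 − 3107 = 1457 J.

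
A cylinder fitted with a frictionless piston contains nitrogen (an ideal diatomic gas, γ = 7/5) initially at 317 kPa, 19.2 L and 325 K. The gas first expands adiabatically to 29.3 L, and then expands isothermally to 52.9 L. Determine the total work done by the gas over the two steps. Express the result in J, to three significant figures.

W_total ≈ 5400 J

Step 1 (adiabatic): W = (P₁V₁ − P₂V₂)/(γ−1) = (6086 − 5140)/0.4 = 2367 J.
After step 1: P = 175.4 kPa, V = 29.3 L, T = 274.4 K.
Step 2 (isothermal): W = P₁V₁ ln(V₂/V₁) = (5140) ln(52.9/29.3) = 3037 J.
W_total = 2367 + 3037 = 5403 J.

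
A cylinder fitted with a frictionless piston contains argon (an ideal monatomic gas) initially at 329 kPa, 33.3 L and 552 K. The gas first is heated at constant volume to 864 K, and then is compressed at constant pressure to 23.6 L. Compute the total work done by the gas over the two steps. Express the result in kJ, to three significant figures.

W_total ≈ -5.00 kJ

Step 1 (isochoric): W = 0 (constant volume).
After step 1: P = 515 kPa (V unchanged).
Step 2 (isobaric): W = PΔV = (515 kPa)(23.6 − 33.3 L) = -4995 J.
W_total = 0 − 4995 = -4995 J.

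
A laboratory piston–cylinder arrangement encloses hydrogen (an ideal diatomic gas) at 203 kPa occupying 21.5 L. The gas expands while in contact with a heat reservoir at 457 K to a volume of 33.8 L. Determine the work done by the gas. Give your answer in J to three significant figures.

Isothermal: W = nRT ln(V₂/V₁) = P₁V₁ ln(V₂/V₁).
P₁V₁ = (203 kPa)(21.5 L) = 4364 J.
W = 4364 × ln(33.8/21.5) = 4364 × 0.4524
W_by_gas = 1975 J.

W ≈ 1970 J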